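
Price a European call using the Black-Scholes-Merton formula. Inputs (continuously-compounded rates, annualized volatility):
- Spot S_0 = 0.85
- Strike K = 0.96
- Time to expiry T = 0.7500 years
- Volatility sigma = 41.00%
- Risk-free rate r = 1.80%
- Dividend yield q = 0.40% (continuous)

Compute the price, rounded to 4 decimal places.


d1 = (ln(S/K) + (r - q + 0.5*sigma^2) * T) / (sigma * sqrt(T)) = -0.13563348
d2 = d1 - sigma * sqrt(T) = -0.49070389
exp(-rT) = 0.98659072; exp(-qT) = 0.99700450
C = S_0 * exp(-qT) * N(d1) - K * exp(-rT) * N(d2)
N(d1) = 0.44605552; N(d2) = 0.31181795
C = 0.8500 * 0.99700450 * 0.44605552 - 0.9600 * 0.98659072 * 0.31181795 = 0.0827

Answer: Price = 0.0827


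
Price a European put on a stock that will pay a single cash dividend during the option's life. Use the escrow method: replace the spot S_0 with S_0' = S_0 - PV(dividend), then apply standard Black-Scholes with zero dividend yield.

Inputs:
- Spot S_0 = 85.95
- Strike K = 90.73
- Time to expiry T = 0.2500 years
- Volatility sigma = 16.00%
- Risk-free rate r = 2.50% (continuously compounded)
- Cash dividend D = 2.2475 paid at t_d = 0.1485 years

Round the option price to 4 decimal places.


Answer: Price = 7.1160

Derivation:
PV(D) = D * exp(-r * t_d) = 2.2475 * 0.99629438 = 2.23917163
S_0' = S_0 - PV(D) = 85.9500 - 2.23917163 = 83.71082837
d1 = (ln(S_0'/K) + (r + sigma^2/2)*T) / (sigma*sqrt(T)) = -0.88837153
d2 = d1 - sigma*sqrt(T) = -0.96837153
exp(-rT) = 0.99376949
N(-d1) = 0.81282953; N(-d2) = 0.83357057
P = K * exp(-rT) * N(-d2) - S_0' * N(-d1) = 90.7300 * 0.99376949 * 0.83357057 - 83.71082837 * 0.81282953 = 7.1160


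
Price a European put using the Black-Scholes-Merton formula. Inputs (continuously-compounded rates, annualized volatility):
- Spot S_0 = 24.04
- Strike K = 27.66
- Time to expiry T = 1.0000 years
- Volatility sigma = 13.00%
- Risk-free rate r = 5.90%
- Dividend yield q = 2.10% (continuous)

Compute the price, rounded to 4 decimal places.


d1 = (ln(S/K) + (r - q + 0.5*sigma^2) * T) / (sigma * sqrt(T)) = -0.72167859
d2 = d1 - sigma * sqrt(T) = -0.85167859
exp(-rT) = 0.94270677; exp(-qT) = 0.97921896
P = K * exp(-rT) * N(-d2) - S_0 * exp(-qT) * N(-d1)
N(-d1) = 0.76475395; N(-d2) = 0.80280375
P = 27.6600 * 0.94270677 * 0.80280375 - 24.0400 * 0.97921896 * 0.76475395 = 2.9307

Answer: Price = 2.9307


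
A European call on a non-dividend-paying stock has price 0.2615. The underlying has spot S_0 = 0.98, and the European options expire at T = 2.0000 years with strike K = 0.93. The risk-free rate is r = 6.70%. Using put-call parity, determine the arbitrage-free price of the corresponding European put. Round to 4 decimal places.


Put-call parity: C - P = S_0 * exp(-qT) - K * exp(-rT).
S_0 * exp(-qT) = 0.9800 * 1.00000000 = 0.98000000
K * exp(-rT) = 0.9300 * 0.87459006 = 0.81336876
P = C - S*exp(-qT) + K*exp(-rT)
P = 0.2615 - 0.98000000 + 0.81336876 = 0.0949

Answer: Put price = 0.0949


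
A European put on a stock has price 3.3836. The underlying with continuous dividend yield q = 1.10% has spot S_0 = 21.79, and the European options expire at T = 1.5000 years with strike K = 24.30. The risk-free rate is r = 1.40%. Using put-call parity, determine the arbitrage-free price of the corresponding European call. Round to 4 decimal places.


Answer: Call price = 1.0220

Derivation:
Put-call parity: C - P = S_0 * exp(-qT) - K * exp(-rT).
S_0 * exp(-qT) = 21.7900 * 0.98363538 = 21.43341492
K * exp(-rT) = 24.3000 * 0.97921896 = 23.79502084
C = P + S*exp(-qT) - K*exp(-rT)
C = 3.3836 + 21.43341492 - 23.79502084 = 1.0220


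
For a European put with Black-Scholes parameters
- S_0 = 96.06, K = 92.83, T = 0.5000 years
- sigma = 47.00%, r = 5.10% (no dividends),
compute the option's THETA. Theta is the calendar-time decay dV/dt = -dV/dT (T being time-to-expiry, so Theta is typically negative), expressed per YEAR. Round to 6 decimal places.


Answer: Theta = -9.714096

Derivation:
d1 = 0.3458147322; d2 = 0.0134745451
phi(d1) = 0.3757871269; exp(-qT) = 1.0000000000; exp(-rT) = 0.9748223790
Theta = -S*exp(-qT)*phi(d1)*sigma/(2*sqrt(T)) + r*K*exp(-rT)*N(-d2) - q*S*exp(-qT)*N(-d1)
N(-d1) = 0.3647409764; N(-d2) = 0.4946245969; sqrt(T) = 0.7071067812
Term 1 = -96.0600 * 1.0000000000 * 0.3757871269 * 0.4700 / (2 * 0.7071067812) = -11.9968531018
Term 2 = 0.0510 * 92.8300 * 0.9748223790 * 0.4946245969 = 2.2827572282
Term 3 = 0 (no dividend yield, q = 0)
Theta = -11.9968531018 + (2.2827572282) + (0.0000000000) = -9.714096


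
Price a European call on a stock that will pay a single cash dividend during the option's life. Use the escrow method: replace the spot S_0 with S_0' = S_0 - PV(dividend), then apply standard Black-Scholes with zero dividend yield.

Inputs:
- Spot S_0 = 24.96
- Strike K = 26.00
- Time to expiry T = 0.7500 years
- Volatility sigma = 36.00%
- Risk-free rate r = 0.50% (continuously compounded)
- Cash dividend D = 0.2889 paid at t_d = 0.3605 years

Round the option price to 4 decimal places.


Answer: Price = 2.5548

Derivation:
PV(D) = D * exp(-r * t_d) = 0.2889 * 0.99819912 = 0.28837973
S_0' = S_0 - PV(D) = 24.9600 - 0.28837973 = 24.67162027
d1 = (ln(S_0'/K) + (r + sigma^2/2)*T) / (sigma*sqrt(T)) = -0.00029808
d2 = d1 - sigma*sqrt(T) = -0.31206722
exp(-rT) = 0.99625702
N(d1) = 0.49988108; N(d2) = 0.37749472
C = S_0' * N(d1) - K * exp(-rT) * N(d2) = 24.67162027 * 0.49988108 - 26.0000 * 0.99625702 * 0.37749472 = 2.5548


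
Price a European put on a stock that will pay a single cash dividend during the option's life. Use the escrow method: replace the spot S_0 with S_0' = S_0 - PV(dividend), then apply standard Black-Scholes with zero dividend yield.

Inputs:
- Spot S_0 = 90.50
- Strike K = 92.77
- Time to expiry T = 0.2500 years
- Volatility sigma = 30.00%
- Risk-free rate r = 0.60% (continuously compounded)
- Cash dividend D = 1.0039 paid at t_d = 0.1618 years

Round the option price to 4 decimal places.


Answer: Price = 7.1536

Derivation:
PV(D) = D * exp(-r * t_d) = 1.0039 * 0.99902967 = 1.00292589
S_0' = S_0 - PV(D) = 90.5000 - 1.00292589 = 89.49707411
d1 = (ln(S_0'/K) + (r + sigma^2/2)*T) / (sigma*sqrt(T)) = -0.15444919
d2 = d1 - sigma*sqrt(T) = -0.30444919
exp(-rT) = 0.99850112
N(-d1) = 0.56137221; N(-d2) = 0.61960715
P = K * exp(-rT) * N(-d2) - S_0' * N(-d1) = 92.7700 * 0.99850112 * 0.61960715 - 89.49707411 * 0.56137221 = 7.1536


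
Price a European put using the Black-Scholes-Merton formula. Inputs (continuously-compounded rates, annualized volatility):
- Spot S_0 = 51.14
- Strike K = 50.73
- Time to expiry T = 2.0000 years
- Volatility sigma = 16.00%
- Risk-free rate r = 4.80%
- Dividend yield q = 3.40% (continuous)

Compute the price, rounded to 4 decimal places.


d1 = (ln(S/K) + (r - q + 0.5*sigma^2) * T) / (sigma * sqrt(T)) = 0.27245495
d2 = d1 - sigma * sqrt(T) = 0.04618078
exp(-rT) = 0.90846402; exp(-qT) = 0.93426047
P = K * exp(-rT) * N(-d2) - S_0 * exp(-qT) * N(-d1)
N(-d1) = 0.39263611; N(-d2) = 0.48158308
P = 50.7300 * 0.90846402 * 0.48158308 - 51.1400 * 0.93426047 * 0.39263611 = 3.4350

Answer: Price = 3.4350


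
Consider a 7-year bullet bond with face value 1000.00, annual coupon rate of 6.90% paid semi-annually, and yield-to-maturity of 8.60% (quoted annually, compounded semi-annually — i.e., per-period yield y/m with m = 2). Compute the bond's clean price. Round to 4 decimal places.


Answer: Price = 911.9659

Derivation:
Coupon per period c = face * coupon_rate / m = 34.500000
Periods per year m = 2; per-period yield y/m = 0.043000
Number of cashflows N = 14
Cashflows (t years, CF_t, discount factor 1/(1+y/m)^(m*t), PV):
  t = 0.5000: CF_t = 34.500000, DF = 0.958773, PV = 33.077661
  t = 1.0000: CF_t = 34.500000, DF = 0.919245, PV = 31.713960
  t = 1.5000: CF_t = 34.500000, DF = 0.881347, PV = 30.406482
  t = 2.0000: CF_t = 34.500000, DF = 0.845012, PV = 29.152907
  t = 2.5000: CF_t = 34.500000, DF = 0.810174, PV = 27.951013
  t = 3.0000: CF_t = 34.500000, DF = 0.776773, PV = 26.798670
  t = 3.5000: CF_t = 34.500000, DF = 0.744749, PV = 25.693835
  t = 4.0000: CF_t = 34.500000, DF = 0.714045, PV = 24.634550
  t = 4.5000: CF_t = 34.500000, DF = 0.684607, PV = 23.618935
  t = 5.0000: CF_t = 34.500000, DF = 0.656382, PV = 22.645192
  t = 5.5000: CF_t = 34.500000, DF = 0.629322, PV = 21.711594
  t = 6.0000: CF_t = 34.500000, DF = 0.603376, PV = 20.816485
  t = 6.5000: CF_t = 34.500000, DF = 0.578501, PV = 19.958279
  t = 7.0000: CF_t = 1034.500000, DF = 0.554651, PV = 573.786303
Price P = sum_t PV_t = 911.965865


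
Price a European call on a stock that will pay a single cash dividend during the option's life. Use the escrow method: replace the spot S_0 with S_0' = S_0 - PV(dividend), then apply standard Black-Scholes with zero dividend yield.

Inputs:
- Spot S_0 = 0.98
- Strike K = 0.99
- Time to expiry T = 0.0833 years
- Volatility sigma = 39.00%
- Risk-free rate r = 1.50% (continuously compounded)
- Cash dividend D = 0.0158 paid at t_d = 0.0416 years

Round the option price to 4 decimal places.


PV(D) = D * exp(-r * t_d) = 0.0158 * 0.99937619 = 0.01579014
S_0' = S_0 - PV(D) = 0.9800 - 0.01579014 = 0.96420986
d1 = (ln(S_0'/K) + (r + sigma^2/2)*T) / (sigma*sqrt(T)) = -0.16712316
d2 = d1 - sigma*sqrt(T) = -0.27968395
exp(-rT) = 0.99875128
N(d1) = 0.43363657; N(d2) = 0.38986000
C = S_0' * N(d1) - K * exp(-rT) * N(d2) = 0.96420986 * 0.43363657 - 0.9900 * 0.99875128 * 0.38986000 = 0.0326

Answer: Price = 0.0326


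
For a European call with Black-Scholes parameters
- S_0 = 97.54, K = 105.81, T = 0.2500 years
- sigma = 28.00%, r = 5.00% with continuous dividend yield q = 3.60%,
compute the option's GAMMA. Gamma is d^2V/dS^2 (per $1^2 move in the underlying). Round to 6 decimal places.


d1 = -0.4863034474; d2 = -0.6263034474
phi(d1) = 0.3544513937; exp(-qT) = 0.9910403788; exp(-rT) = 0.9875778005
Gamma = exp(-qT) * phi(d1) / (S * sigma * sqrt(T)) = 0.9910403788 * 0.3544513937 / (97.5400 * 0.2800 * 0.5000000000) = 0.025724

Answer: Gamma = 0.025724


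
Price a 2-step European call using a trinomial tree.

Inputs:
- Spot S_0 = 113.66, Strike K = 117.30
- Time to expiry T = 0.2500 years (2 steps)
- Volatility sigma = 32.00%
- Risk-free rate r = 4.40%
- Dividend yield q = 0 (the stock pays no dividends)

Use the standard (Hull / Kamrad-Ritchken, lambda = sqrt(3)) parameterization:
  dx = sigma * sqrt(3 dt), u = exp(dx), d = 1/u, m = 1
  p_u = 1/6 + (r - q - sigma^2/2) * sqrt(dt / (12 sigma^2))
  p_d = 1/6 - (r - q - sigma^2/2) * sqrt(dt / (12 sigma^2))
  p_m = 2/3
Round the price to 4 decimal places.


Answer: Price = V(0,0) = 5.9044

Derivation:
dt = T/N = 0.125000; dx = sigma*sqrt(3*dt) = 0.195959
u = exp(dx) = 1.216477; d = 1/u = 0.822046
p_u = 0.164370, p_m = 0.666667, p_d = 0.168963
Discount per step: exp(-r*dt) = 0.994515
Stock lattice S(k, j) with j the centered position index:
  k=0: S(0,+0) = 113.6600
  k=1: S(1,-1) = 93.4337; S(1,+0) = 113.6600; S(1,+1) = 138.2648
  k=2: S(2,-2) = 76.8068; S(2,-1) = 93.4337; S(2,+0) = 113.6600; S(2,+1) = 138.2648; S(2,+2) = 168.1960
Terminal payoffs V(N, j) = max(S_T - K, 0):
  V(2,-2) = 0.000000; V(2,-1) = 0.000000; V(2,+0) = 0.000000; V(2,+1) = 20.964804; V(2,+2) = 50.895988
Backward induction: V(k, j) = exp(-r*dt) * [p_u * V(k+1, j+1) + p_m * V(k+1, j) + p_d * V(k+1, j-1)]
  V(1,-1) = exp(-r*dt) * [p_u*0.000000 + p_m*0.000000 + p_d*0.000000] = 0.000000
  V(1,+0) = exp(-r*dt) * [p_u*20.964804 + p_m*0.000000 + p_d*0.000000] = 3.427090
  V(1,+1) = exp(-r*dt) * [p_u*50.895988 + p_m*20.964804 + p_d*0.000000] = 22.219778
  V(0,+0) = exp(-r*dt) * [p_u*22.219778 + p_m*3.427090 + p_d*0.000000] = 5.904433


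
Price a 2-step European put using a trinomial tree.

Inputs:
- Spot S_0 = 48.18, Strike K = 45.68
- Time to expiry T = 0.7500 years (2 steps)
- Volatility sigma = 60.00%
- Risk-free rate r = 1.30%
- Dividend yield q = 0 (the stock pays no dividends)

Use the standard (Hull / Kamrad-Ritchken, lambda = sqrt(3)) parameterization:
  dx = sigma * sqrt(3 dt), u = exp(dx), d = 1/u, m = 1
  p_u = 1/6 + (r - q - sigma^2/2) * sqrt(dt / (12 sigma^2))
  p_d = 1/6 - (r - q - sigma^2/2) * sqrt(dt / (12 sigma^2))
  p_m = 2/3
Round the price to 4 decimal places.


Answer: Price = V(0,0) = 7.2383

Derivation:
dt = T/N = 0.375000; dx = sigma*sqrt(3*dt) = 0.636396
u = exp(dx) = 1.889658; d = 1/u = 0.529196
p_u = 0.117464, p_m = 0.666667, p_d = 0.215870
Discount per step: exp(-r*dt) = 0.995137
Stock lattice S(k, j) with j the centered position index:
  k=0: S(0,+0) = 48.1800
  k=1: S(1,-1) = 25.4967; S(1,+0) = 48.1800; S(1,+1) = 91.0437
  k=2: S(2,-2) = 13.4927; S(2,-1) = 25.4967; S(2,+0) = 48.1800; S(2,+1) = 91.0437; S(2,+2) = 172.0416
Terminal payoffs V(N, j) = max(K - S_T, 0):
  V(2,-2) = 32.187260; V(2,-1) = 20.183329; V(2,+0) = 0.000000; V(2,+1) = 0.000000; V(2,+2) = 0.000000
Backward induction: V(k, j) = exp(-r*dt) * [p_u * V(k+1, j+1) + p_m * V(k+1, j) + p_d * V(k+1, j-1)]
  V(1,-1) = exp(-r*dt) * [p_u*0.000000 + p_m*20.183329 + p_d*32.187260] = 20.304574
  V(1,+0) = exp(-r*dt) * [p_u*0.000000 + p_m*0.000000 + p_d*20.183329] = 4.335777
  V(1,+1) = exp(-r*dt) * [p_u*0.000000 + p_m*0.000000 + p_d*0.000000] = 0.000000
  V(0,+0) = exp(-r*dt) * [p_u*0.000000 + p_m*4.335777 + p_d*20.304574] = 7.238284


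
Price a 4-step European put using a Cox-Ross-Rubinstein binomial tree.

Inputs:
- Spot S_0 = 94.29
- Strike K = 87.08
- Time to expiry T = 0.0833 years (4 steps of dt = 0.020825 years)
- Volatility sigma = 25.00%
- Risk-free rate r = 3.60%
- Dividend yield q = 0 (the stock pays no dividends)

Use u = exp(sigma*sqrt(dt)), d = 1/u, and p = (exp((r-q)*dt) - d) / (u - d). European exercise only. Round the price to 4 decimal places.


Answer: Price = V(0,0) = 0.3365

Derivation:
dt = T/N = 0.020825
u = exp(sigma*sqrt(dt)) = 1.036736; d = 1/u = 0.964566
p = (exp((r-q)*dt) - d) / (u - d) = 0.501374
Discount per step: exp(-r*dt) = 0.999251
Stock lattice S(k, i) with i counting down-moves:
  k=0: S(0,0) = 94.2900
  k=1: S(1,0) = 97.7538; S(1,1) = 90.9489
  k=2: S(2,0) = 101.3449; S(2,1) = 94.2900; S(2,2) = 87.7262
  k=3: S(3,0) = 105.0679; S(3,1) = 97.7538; S(3,2) = 90.9489; S(3,3) = 84.6177
  k=4: S(4,0) = 108.9276; S(4,1) = 101.3449; S(4,2) = 94.2900; S(4,3) = 87.7262; S(4,4) = 81.6194
Terminal payoffs V(N, i) = max(K - S_T, 0):
  V(4,0) = 0.000000; V(4,1) = 0.000000; V(4,2) = 0.000000; V(4,3) = 0.000000; V(4,4) = 5.460644
Backward induction: V(k, i) = exp(-r*dt) * [p * V(k+1, i) + (1-p) * V(k+1, i+1)].
  V(3,0) = exp(-r*dt) * [p*0.000000 + (1-p)*0.000000] = 0.000000
  V(3,1) = exp(-r*dt) * [p*0.000000 + (1-p)*0.000000] = 0.000000
  V(3,2) = exp(-r*dt) * [p*0.000000 + (1-p)*0.000000] = 0.000000
  V(3,3) = exp(-r*dt) * [p*0.000000 + (1-p)*5.460644] = 2.720781
  V(2,0) = exp(-r*dt) * [p*0.000000 + (1-p)*0.000000] = 0.000000
  V(2,1) = exp(-r*dt) * [p*0.000000 + (1-p)*0.000000] = 0.000000
  V(2,2) = exp(-r*dt) * [p*0.000000 + (1-p)*2.720781] = 1.355637
  V(1,0) = exp(-r*dt) * [p*0.000000 + (1-p)*0.000000] = 0.000000
  V(1,1) = exp(-r*dt) * [p*0.000000 + (1-p)*1.355637] = 0.675450
  V(0,0) = exp(-r*dt) * [p*0.000000 + (1-p)*0.675450] = 0.336545


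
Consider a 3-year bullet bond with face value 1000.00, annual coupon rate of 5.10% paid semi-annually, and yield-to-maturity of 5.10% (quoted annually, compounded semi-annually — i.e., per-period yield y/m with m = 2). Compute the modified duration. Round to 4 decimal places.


Answer: Modified duration = 2.7495

Derivation:
Coupon per period c = face * coupon_rate / m = 25.500000
Periods per year m = 2; per-period yield y/m = 0.025500
Number of cashflows N = 6
Cashflows (t years, CF_t, discount factor 1/(1+y/m)^(m*t), PV):
  t = 0.5000: CF_t = 25.500000, DF = 0.975134, PV = 24.865919
  t = 1.0000: CF_t = 25.500000, DF = 0.950886, PV = 24.247605
  t = 1.5000: CF_t = 25.500000, DF = 0.927242, PV = 23.644666
  t = 2.0000: CF_t = 25.500000, DF = 0.904185, PV = 23.056720
  t = 2.5000: CF_t = 25.500000, DF = 0.881702, PV = 22.483393
  t = 3.0000: CF_t = 1025.500000, DF = 0.859777, PV = 881.701697
Price P = sum_t PV_t = 1000.000000
First compute Macaulay numerator sum_t t * PV_t:
  t * PV_t at t = 0.5000: 12.432960
  t * PV_t at t = 1.0000: 24.247605
  t * PV_t at t = 1.5000: 35.466999
  t * PV_t at t = 2.0000: 46.113440
  t * PV_t at t = 2.5000: 56.208483
  t * PV_t at t = 3.0000: 2645.105090
Macaulay duration D = 2819.574576 / 1000.000000 = 2.819575
Modified duration = D / (1 + y/m) = 2.819575 / (1 + 0.025500) = 2.749463


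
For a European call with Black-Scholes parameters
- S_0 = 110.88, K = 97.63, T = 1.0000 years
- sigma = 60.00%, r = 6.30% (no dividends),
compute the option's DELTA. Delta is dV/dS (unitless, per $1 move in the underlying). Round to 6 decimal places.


d1 = 0.6171061870; d2 = 0.0171061870
phi(d1) = 0.3297737202; exp(-qT) = 1.0000000000; exp(-rT) = 0.9389434737
N(d1) = 0.7314176560
Delta = exp(-qT) * N(d1) = 1.0000000000 * 0.7314176560 = 0.731418

Answer: Delta = 0.731418


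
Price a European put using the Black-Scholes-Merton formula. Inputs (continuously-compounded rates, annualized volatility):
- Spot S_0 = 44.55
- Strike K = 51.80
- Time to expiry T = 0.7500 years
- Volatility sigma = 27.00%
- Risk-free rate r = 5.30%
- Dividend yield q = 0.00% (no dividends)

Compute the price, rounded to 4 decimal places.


d1 = (ln(S/K) + (r - q + 0.5*sigma^2) * T) / (sigma * sqrt(T)) = -0.35791652
d2 = d1 - sigma * sqrt(T) = -0.59174338
exp(-rT) = 0.96102967; exp(-qT) = 1.00000000
P = K * exp(-rT) * N(-d2) - S_0 * exp(-qT) * N(-d1)
N(-d1) = 0.63979711; N(-d2) = 0.72298878
P = 51.8000 * 0.96102967 * 0.72298878 - 44.5500 * 1.00000000 * 0.63979711 = 7.4884

Answer: Price = 7.4884


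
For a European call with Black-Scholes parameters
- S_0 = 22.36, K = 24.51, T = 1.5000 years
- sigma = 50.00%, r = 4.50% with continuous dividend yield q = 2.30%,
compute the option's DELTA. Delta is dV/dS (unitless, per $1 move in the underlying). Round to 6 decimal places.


d1 = 0.2101538921; d2 = -0.4022185436
phi(d1) = 0.3902292616; exp(-qT) = 0.9660883397; exp(-rT) = 0.9347277206
N(d1) = 0.5832262176
Delta = exp(-qT) * N(d1) = 0.9660883397 * 0.5832262176 = 0.563448

Answer: Delta = 0.563448


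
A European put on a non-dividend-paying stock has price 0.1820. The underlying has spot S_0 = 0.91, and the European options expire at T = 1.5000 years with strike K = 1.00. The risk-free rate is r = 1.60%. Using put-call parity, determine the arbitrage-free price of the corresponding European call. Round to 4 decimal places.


Put-call parity: C - P = S_0 * exp(-qT) - K * exp(-rT).
S_0 * exp(-qT) = 0.9100 * 1.00000000 = 0.91000000
K * exp(-rT) = 1.0000 * 0.97628571 = 0.97628571
C = P + S*exp(-qT) - K*exp(-rT)
C = 0.1820 + 0.91000000 - 0.97628571 = 0.1157

Answer: Call price = 0.1157


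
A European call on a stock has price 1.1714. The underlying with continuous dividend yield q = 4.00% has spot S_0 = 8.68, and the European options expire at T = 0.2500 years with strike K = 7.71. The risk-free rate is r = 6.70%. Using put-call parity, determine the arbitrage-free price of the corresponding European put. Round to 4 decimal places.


Put-call parity: C - P = S_0 * exp(-qT) - K * exp(-rT).
S_0 * exp(-qT) = 8.6800 * 0.99004983 = 8.59363256
K * exp(-rT) = 7.7100 * 0.98338950 = 7.58193305
P = C - S*exp(-qT) + K*exp(-rT)
P = 1.1714 - 8.59363256 + 7.58193305 = 0.1597

Answer: Put price = 0.1597


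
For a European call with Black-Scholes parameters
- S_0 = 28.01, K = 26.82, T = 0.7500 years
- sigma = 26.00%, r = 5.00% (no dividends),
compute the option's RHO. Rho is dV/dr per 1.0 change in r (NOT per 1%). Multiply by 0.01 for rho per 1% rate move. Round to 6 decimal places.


Answer: Rho = 11.575500

Derivation:
d1 = 0.4719337107; d2 = 0.2467671057
phi(d1) = 0.3569001433; exp(-qT) = 1.0000000000; exp(-rT) = 0.9631944177
N(d2) = 0.5974557654
Rho = K*T*exp(-rT)*N(d2) = 26.8200 * 0.7500 * 0.9631944177 * 0.5974557654 = 11.575500


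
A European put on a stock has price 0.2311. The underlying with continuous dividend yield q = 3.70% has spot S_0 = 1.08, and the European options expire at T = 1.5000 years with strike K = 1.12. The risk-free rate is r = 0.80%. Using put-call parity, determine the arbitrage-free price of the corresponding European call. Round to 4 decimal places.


Put-call parity: C - P = S_0 * exp(-qT) - K * exp(-rT).
S_0 * exp(-qT) = 1.0800 * 0.94601202 = 1.02169299
K * exp(-rT) = 1.1200 * 0.98807171 = 1.10664032
C = P + S*exp(-qT) - K*exp(-rT)
C = 0.2311 + 1.02169299 - 1.10664032 = 0.1462

Answer: Call price = 0.1462


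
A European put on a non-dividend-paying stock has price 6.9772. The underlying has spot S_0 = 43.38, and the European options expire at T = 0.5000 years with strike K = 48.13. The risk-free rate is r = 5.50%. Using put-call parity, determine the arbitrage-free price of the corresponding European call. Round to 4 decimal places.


Put-call parity: C - P = S_0 * exp(-qT) - K * exp(-rT).
S_0 * exp(-qT) = 43.3800 * 1.00000000 = 43.38000000
K * exp(-rT) = 48.1300 * 0.97287468 = 46.82445847
C = P + S*exp(-qT) - K*exp(-rT)
C = 6.9772 + 43.38000000 - 46.82445847 = 3.5327

Answer: Call price = 3.5327


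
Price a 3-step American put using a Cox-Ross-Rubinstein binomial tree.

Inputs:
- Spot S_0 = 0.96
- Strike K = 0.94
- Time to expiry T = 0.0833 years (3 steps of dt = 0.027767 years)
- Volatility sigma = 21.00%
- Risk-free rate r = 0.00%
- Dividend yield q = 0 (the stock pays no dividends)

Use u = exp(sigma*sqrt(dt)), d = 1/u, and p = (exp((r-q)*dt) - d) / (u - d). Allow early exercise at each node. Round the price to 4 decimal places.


Answer: Price = V(0,0) = 0.0149

Derivation:
dt = T/N = 0.027767
u = exp(sigma*sqrt(dt)) = 1.035612; d = 1/u = 0.965612
p = (exp((r-q)*dt) - d) / (u - d) = 0.491253
Discount per step: exp(-r*dt) = 1.000000
Stock lattice S(k, i) with i counting down-moves:
  k=0: S(0,0) = 0.9600
  k=1: S(1,0) = 0.9942; S(1,1) = 0.9270
  k=2: S(2,0) = 1.0296; S(2,1) = 0.9600; S(2,2) = 0.8951
  k=3: S(3,0) = 1.0663; S(3,1) = 0.9942; S(3,2) = 0.9270; S(3,3) = 0.8643
Terminal payoffs V(N, i) = max(K - S_T, 0):
  V(3,0) = 0.000000; V(3,1) = 0.000000; V(3,2) = 0.013012; V(3,3) = 0.075670
Backward induction: V(k, i) = exp(-r*dt) * [p * V(k+1, i) + (1-p) * V(k+1, i+1)]; then take max(V_cont, immediate exercise) for American.
  V(2,0) = exp(-r*dt) * [p*0.000000 + (1-p)*0.000000] = 0.000000; exercise = 0.000000; V(2,0) = max -> 0.000000
  V(2,1) = exp(-r*dt) * [p*0.000000 + (1-p)*0.013012] = 0.006620; exercise = 0.000000; V(2,1) = max -> 0.006620
  V(2,2) = exp(-r*dt) * [p*0.013012 + (1-p)*0.075670] = 0.044889; exercise = 0.044889; V(2,2) = max -> 0.044889
  V(1,0) = exp(-r*dt) * [p*0.000000 + (1-p)*0.006620] = 0.003368; exercise = 0.000000; V(1,0) = max -> 0.003368
  V(1,1) = exp(-r*dt) * [p*0.006620 + (1-p)*0.044889] = 0.026089; exercise = 0.013012; V(1,1) = max -> 0.026089
  V(0,0) = exp(-r*dt) * [p*0.003368 + (1-p)*0.026089] = 0.014927; exercise = 0.000000; V(0,0) = max -> 0.014927


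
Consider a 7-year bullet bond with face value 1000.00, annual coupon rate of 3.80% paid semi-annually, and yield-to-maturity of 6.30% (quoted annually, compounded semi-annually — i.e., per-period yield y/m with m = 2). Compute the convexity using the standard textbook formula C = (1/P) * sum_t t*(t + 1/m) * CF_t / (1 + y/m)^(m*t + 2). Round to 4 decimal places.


Answer: Convexity = 41.3382

Derivation:
Coupon per period c = face * coupon_rate / m = 19.000000
Periods per year m = 2; per-period yield y/m = 0.031500
Number of cashflows N = 14
Cashflows (t years, CF_t, discount factor 1/(1+y/m)^(m*t), PV):
  t = 0.5000: CF_t = 19.000000, DF = 0.969462, PV = 18.419777
  t = 1.0000: CF_t = 19.000000, DF = 0.939856, PV = 17.857273
  t = 1.5000: CF_t = 19.000000, DF = 0.911155, PV = 17.311947
  t = 2.0000: CF_t = 19.000000, DF = 0.883330, PV = 16.783273
  t = 2.5000: CF_t = 19.000000, DF = 0.856355, PV = 16.270745
  t = 3.0000: CF_t = 19.000000, DF = 0.830204, PV = 15.773868
  t = 3.5000: CF_t = 19.000000, DF = 0.804851, PV = 15.292165
  t = 4.0000: CF_t = 19.000000, DF = 0.780272, PV = 14.825172
  t = 4.5000: CF_t = 19.000000, DF = 0.756444, PV = 14.372440
  t = 5.0000: CF_t = 19.000000, DF = 0.733344, PV = 13.933534
  t = 5.5000: CF_t = 19.000000, DF = 0.710949, PV = 13.508031
  t = 6.0000: CF_t = 19.000000, DF = 0.689238, PV = 13.095522
  t = 6.5000: CF_t = 19.000000, DF = 0.668190, PV = 12.695610
  t = 7.0000: CF_t = 1019.000000, DF = 0.647785, PV = 660.092703
Price P = sum_t PV_t = 860.232060
Convexity numerator sum_t t*(t + 1/m) * CF_t / (1+y/m)^(m*t + 2):
  t = 0.5000: term = 8.655973
  t = 1.0000: term = 25.174910
  t = 1.5000: term = 48.812235
  t = 2.0000: term = 78.869341
  t = 2.5000: term = 114.691237
  t = 3.0000: term = 155.664307
  t = 3.5000: term = 201.214163
  t = 4.0000: term = 250.803610
  t = 4.5000: term = 303.930695
  t = 5.0000: term = 360.126854
  t = 5.5000: term = 418.955138
  t = 6.0000: term = 480.008531
  t = 6.5000: term = 542.908340
  t = 7.0000: term = 32570.600860
Convexity = (1/P) * sum = 35560.416193 / 860.232060 = 41.338167


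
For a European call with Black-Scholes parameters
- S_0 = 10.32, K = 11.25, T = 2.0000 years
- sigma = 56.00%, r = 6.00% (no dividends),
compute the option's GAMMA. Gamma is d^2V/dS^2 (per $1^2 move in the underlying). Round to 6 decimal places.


Answer: Gamma = 0.044337

Derivation:
d1 = 0.4385522110; d2 = -0.3534073839
phi(d1) = 0.3623652659; exp(-qT) = 1.0000000000; exp(-rT) = 0.8869204367
Gamma = exp(-qT) * phi(d1) / (S * sigma * sqrt(T)) = 1.0000000000 * 0.3623652659 / (10.3200 * 0.5600 * 1.4142135624) = 0.044337


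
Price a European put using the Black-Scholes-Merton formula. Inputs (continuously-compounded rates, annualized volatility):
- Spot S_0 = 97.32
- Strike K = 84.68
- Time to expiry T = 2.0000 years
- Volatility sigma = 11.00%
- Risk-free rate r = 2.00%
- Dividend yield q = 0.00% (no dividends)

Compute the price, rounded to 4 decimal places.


d1 = (ln(S/K) + (r - q + 0.5*sigma^2) * T) / (sigma * sqrt(T)) = 1.22924132
d2 = d1 - sigma * sqrt(T) = 1.07367783
exp(-rT) = 0.96078944; exp(-qT) = 1.00000000
P = K * exp(-rT) * N(-d2) - S_0 * exp(-qT) * N(-d1)
N(-d1) = 0.10949067; N(-d2) = 0.14148355
P = 84.6800 * 0.96078944 * 0.14148355 - 97.3200 * 1.00000000 * 0.10949067 = 0.8554

Answer: Price = 0.8554


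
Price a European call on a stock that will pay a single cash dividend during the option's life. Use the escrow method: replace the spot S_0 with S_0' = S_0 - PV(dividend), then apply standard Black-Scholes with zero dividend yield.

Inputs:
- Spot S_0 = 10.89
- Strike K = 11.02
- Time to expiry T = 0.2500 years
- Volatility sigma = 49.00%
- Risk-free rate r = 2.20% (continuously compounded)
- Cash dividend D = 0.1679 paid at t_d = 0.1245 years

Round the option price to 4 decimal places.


Answer: Price = 0.9427

Derivation:
PV(D) = D * exp(-r * t_d) = 0.1679 * 0.99726475 = 0.16744075
S_0' = S_0 - PV(D) = 10.8900 - 0.16744075 = 10.72255925
d1 = (ln(S_0'/K) + (r + sigma^2/2)*T) / (sigma*sqrt(T)) = 0.03326759
d2 = d1 - sigma*sqrt(T) = -0.21173241
exp(-rT) = 0.99451510
N(d1) = 0.51326940; N(d2) = 0.41615790
C = S_0' * N(d1) - K * exp(-rT) * N(d2) = 10.72255925 * 0.51326940 - 11.0200 * 0.99451510 * 0.41615790 = 0.9427


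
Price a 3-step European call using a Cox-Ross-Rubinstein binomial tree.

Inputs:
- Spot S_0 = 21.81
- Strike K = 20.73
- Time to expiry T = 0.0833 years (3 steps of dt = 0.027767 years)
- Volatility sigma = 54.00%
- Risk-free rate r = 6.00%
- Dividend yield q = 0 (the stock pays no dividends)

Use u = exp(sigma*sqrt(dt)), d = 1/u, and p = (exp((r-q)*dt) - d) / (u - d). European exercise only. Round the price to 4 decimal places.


Answer: Price = V(0,0) = 2.0371

Derivation:
dt = T/N = 0.027767
u = exp(sigma*sqrt(dt)) = 1.094155; d = 1/u = 0.913948
p = (exp((r-q)*dt) - d) / (u - d) = 0.486772
Discount per step: exp(-r*dt) = 0.998335
Stock lattice S(k, i) with i counting down-moves:
  k=0: S(0,0) = 21.8100
  k=1: S(1,0) = 23.8635; S(1,1) = 19.9332
  k=2: S(2,0) = 26.1104; S(2,1) = 21.8100; S(2,2) = 18.2179
  k=3: S(3,0) = 28.5688; S(3,1) = 23.8635; S(3,2) = 19.9332; S(3,3) = 16.6502
Terminal payoffs V(N, i) = max(S_T - K, 0):
  V(3,0) = 7.838782; V(3,1) = 3.133512; V(3,2) = 0.000000; V(3,3) = 0.000000
Backward induction: V(k, i) = exp(-r*dt) * [p * V(k+1, i) + (1-p) * V(k+1, i+1)].
  V(2,0) = exp(-r*dt) * [p*7.838782 + (1-p)*3.133512] = 5.414878
  V(2,1) = exp(-r*dt) * [p*3.133512 + (1-p)*0.000000] = 1.522768
  V(2,2) = exp(-r*dt) * [p*0.000000 + (1-p)*0.000000] = 0.000000
  V(1,0) = exp(-r*dt) * [p*5.414878 + (1-p)*1.522768] = 3.411651
  V(1,1) = exp(-r*dt) * [p*1.522768 + (1-p)*0.000000] = 0.740007
  V(0,0) = exp(-r*dt) * [p*3.411651 + (1-p)*0.740007] = 2.037093


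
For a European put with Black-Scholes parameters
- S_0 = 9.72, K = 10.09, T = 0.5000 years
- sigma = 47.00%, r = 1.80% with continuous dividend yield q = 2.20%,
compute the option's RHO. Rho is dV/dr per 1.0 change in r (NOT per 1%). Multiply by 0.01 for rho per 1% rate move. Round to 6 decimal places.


d1 = 0.0477395895; d2 = -0.2846005977
phi(d1) = 0.3984879310; exp(-qT) = 0.9890602788; exp(-rT) = 0.9910403788
N(-d2) = 0.6120249233
Rho = -K*T*exp(-rT)*N(-d2) = -10.0900 * 0.5000 * 0.9910403788 * 0.6120249233 = -3.060001

Answer: Rho = -3.060001


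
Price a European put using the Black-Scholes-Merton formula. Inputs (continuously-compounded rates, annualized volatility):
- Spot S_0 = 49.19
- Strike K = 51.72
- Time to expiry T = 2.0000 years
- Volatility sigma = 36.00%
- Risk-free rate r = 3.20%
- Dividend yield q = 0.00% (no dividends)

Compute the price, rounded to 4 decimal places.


Answer: Price = 9.4814

Derivation:
d1 = (ln(S/K) + (r - q + 0.5*sigma^2) * T) / (sigma * sqrt(T)) = 0.28175415
d2 = d1 - sigma * sqrt(T) = -0.22736273
exp(-rT) = 0.93800500; exp(-qT) = 1.00000000
P = K * exp(-rT) * N(-d2) - S_0 * exp(-qT) * N(-d1)
N(-d1) = 0.38906601; N(-d2) = 0.58992915
P = 51.7200 * 0.93800500 * 0.58992915 - 49.1900 * 1.00000000 * 0.38906601 = 9.4814


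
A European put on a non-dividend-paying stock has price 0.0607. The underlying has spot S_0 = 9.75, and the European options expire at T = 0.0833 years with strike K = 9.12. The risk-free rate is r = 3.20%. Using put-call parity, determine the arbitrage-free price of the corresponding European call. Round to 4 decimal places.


Put-call parity: C - P = S_0 * exp(-qT) - K * exp(-rT).
S_0 * exp(-qT) = 9.7500 * 1.00000000 = 9.75000000
K * exp(-rT) = 9.1200 * 0.99733795 = 9.09572210
C = P + S*exp(-qT) - K*exp(-rT)
C = 0.0607 + 9.75000000 - 9.09572210 = 0.7150

Answer: Call price = 0.7150


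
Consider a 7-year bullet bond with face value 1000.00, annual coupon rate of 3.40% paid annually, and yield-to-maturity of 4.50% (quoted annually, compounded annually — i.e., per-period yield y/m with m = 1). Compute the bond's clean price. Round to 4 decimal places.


Answer: Price = 935.1803

Derivation:
Coupon per period c = face * coupon_rate / m = 34.000000
Periods per year m = 1; per-period yield y/m = 0.045000
Number of cashflows N = 7
Cashflows (t years, CF_t, discount factor 1/(1+y/m)^(m*t), PV):
  t = 1.0000: CF_t = 34.000000, DF = 0.956938, PV = 32.535885
  t = 2.0000: CF_t = 34.000000, DF = 0.915730, PV = 31.134818
  t = 3.0000: CF_t = 34.000000, DF = 0.876297, PV = 29.794085
  t = 4.0000: CF_t = 34.000000, DF = 0.838561, PV = 28.511086
  t = 5.0000: CF_t = 34.000000, DF = 0.802451, PV = 27.283336
  t = 6.0000: CF_t = 34.000000, DF = 0.767896, PV = 26.108455
  t = 7.0000: CF_t = 1034.000000, DF = 0.734828, PV = 759.812625
Price P = sum_t PV_t = 935.180290


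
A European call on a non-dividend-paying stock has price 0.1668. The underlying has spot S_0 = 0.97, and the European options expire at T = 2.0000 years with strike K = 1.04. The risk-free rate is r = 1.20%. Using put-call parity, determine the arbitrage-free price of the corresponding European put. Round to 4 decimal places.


Answer: Put price = 0.2121

Derivation:
Put-call parity: C - P = S_0 * exp(-qT) - K * exp(-rT).
S_0 * exp(-qT) = 0.9700 * 1.00000000 = 0.97000000
K * exp(-rT) = 1.0400 * 0.97628571 = 1.01533714
P = C - S*exp(-qT) + K*exp(-rT)
P = 0.1668 - 0.97000000 + 1.01533714 = 0.2121


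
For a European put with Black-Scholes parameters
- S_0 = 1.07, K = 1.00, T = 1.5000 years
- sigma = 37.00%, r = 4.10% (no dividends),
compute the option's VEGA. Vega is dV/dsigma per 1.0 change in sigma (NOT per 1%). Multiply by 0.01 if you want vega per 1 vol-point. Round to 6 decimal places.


d1 = 0.5115983279; d2 = 0.0584427255
phi(d1) = 0.3500060084; exp(-qT) = 1.0000000000; exp(-rT) = 0.9403529457
Vega = S * exp(-qT) * phi(d1) * sqrt(T) = 1.0700 * 1.0000000000 * 0.3500060084 * 1.2247448714 = 0.458675

Answer: Vega = 0.458675


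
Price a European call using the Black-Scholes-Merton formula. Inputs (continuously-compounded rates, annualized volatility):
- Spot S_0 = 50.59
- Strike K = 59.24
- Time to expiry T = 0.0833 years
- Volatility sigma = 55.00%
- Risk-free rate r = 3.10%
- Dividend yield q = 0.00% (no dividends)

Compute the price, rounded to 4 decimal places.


Answer: Price = 0.7523

Derivation:
d1 = (ln(S/K) + (r - q + 0.5*sigma^2) * T) / (sigma * sqrt(T)) = -0.89871504
d2 = d1 - sigma * sqrt(T) = -1.05745461
exp(-rT) = 0.99742103; exp(-qT) = 1.00000000
C = S_0 * exp(-qT) * N(d1) - K * exp(-rT) * N(d2)
N(d1) = 0.18440223; N(d2) = 0.14515208
C = 50.5900 * 1.00000000 * 0.18440223 - 59.2400 * 0.99742103 * 0.14515208 = 0.7523


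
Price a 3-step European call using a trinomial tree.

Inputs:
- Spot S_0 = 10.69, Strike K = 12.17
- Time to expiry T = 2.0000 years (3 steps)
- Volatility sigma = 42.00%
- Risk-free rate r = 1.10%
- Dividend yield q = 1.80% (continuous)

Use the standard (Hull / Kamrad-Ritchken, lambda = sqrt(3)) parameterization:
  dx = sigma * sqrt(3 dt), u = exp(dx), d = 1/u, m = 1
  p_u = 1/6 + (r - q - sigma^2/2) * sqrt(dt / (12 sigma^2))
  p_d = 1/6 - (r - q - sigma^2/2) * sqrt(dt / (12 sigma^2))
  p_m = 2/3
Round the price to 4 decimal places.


Answer: Price = V(0,0) = 1.7691

Derivation:
dt = T/N = 0.666667; dx = sigma*sqrt(3*dt) = 0.593970
u = exp(dx) = 1.811164; d = 1/u = 0.552131
p_u = 0.113241, p_m = 0.666667, p_d = 0.220093
Discount per step: exp(-r*dt) = 0.992693
Stock lattice S(k, j) with j the centered position index:
  k=0: S(0,+0) = 10.6900
  k=1: S(1,-1) = 5.9023; S(1,+0) = 10.6900; S(1,+1) = 19.3613
  k=2: S(2,-2) = 3.2588; S(2,-1) = 5.9023; S(2,+0) = 10.6900; S(2,+1) = 19.3613; S(2,+2) = 35.0666
  k=3: S(3,-3) = 1.7993; S(3,-2) = 3.2588; S(3,-1) = 5.9023; S(3,+0) = 10.6900; S(3,+1) = 19.3613; S(3,+2) = 35.0666; S(3,+3) = 63.5113
Terminal payoffs V(N, j) = max(S_T - K, 0):
  V(3,-3) = 0.000000; V(3,-2) = 0.000000; V(3,-1) = 0.000000; V(3,+0) = 0.000000; V(3,+1) = 7.191342; V(3,+2) = 22.896565; V(3,+3) = 51.341298
Backward induction: V(k, j) = exp(-r*dt) * [p_u * V(k+1, j+1) + p_m * V(k+1, j) + p_d * V(k+1, j-1)]
  V(2,-2) = exp(-r*dt) * [p_u*0.000000 + p_m*0.000000 + p_d*0.000000] = 0.000000
  V(2,-1) = exp(-r*dt) * [p_u*0.000000 + p_m*0.000000 + p_d*0.000000] = 0.000000
  V(2,+0) = exp(-r*dt) * [p_u*7.191342 + p_m*0.000000 + p_d*0.000000] = 0.808403
  V(2,+1) = exp(-r*dt) * [p_u*22.896565 + p_m*7.191342 + p_d*0.000000] = 7.333081
  V(2,+2) = exp(-r*dt) * [p_u*51.341298 + p_m*22.896565 + p_d*7.191342] = 22.495495
  V(1,-1) = exp(-r*dt) * [p_u*0.808403 + p_m*0.000000 + p_d*0.000000] = 0.090875
  V(1,+0) = exp(-r*dt) * [p_u*7.333081 + p_m*0.808403 + p_d*0.000000] = 1.359335
  V(1,+1) = exp(-r*dt) * [p_u*22.495495 + p_m*7.333081 + p_d*0.808403] = 7.558420
  V(0,+0) = exp(-r*dt) * [p_u*7.558420 + p_m*1.359335 + p_d*0.090875] = 1.769124


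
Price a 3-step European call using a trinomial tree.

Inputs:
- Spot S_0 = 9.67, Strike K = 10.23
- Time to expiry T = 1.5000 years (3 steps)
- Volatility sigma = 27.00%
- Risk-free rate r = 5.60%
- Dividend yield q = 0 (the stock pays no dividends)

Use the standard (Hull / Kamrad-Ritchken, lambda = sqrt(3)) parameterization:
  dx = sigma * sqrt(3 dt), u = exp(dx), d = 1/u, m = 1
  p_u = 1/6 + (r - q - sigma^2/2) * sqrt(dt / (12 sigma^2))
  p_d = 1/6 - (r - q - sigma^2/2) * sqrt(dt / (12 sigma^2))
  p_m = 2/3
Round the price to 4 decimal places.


dt = T/N = 0.500000; dx = sigma*sqrt(3*dt) = 0.330681
u = exp(dx) = 1.391916; d = 1/u = 0.718434
p_u = 0.181447, p_m = 0.666667, p_d = 0.151887
Discount per step: exp(-r*dt) = 0.972388
Stock lattice S(k, j) with j the centered position index:
  k=0: S(0,+0) = 9.6700
  k=1: S(1,-1) = 6.9473; S(1,+0) = 9.6700; S(1,+1) = 13.4598
  k=2: S(2,-2) = 4.9911; S(2,-1) = 6.9473; S(2,+0) = 9.6700; S(2,+1) = 13.4598; S(2,+2) = 18.7349
  k=3: S(3,-3) = 3.5858; S(3,-2) = 4.9911; S(3,-1) = 6.9473; S(3,+0) = 9.6700; S(3,+1) = 13.4598; S(3,+2) = 18.7349; S(3,+3) = 26.0775
Terminal payoffs V(N, j) = max(S_T - K, 0):
  V(3,-3) = 0.000000; V(3,-2) = 0.000000; V(3,-1) = 0.000000; V(3,+0) = 0.000000; V(3,+1) = 3.229826; V(3,+2) = 8.504946; V(3,+3) = 15.847468
Backward induction: V(k, j) = exp(-r*dt) * [p_u * V(k+1, j+1) + p_m * V(k+1, j) + p_d * V(k+1, j-1)]
  V(2,-2) = exp(-r*dt) * [p_u*0.000000 + p_m*0.000000 + p_d*0.000000] = 0.000000
  V(2,-1) = exp(-r*dt) * [p_u*0.000000 + p_m*0.000000 + p_d*0.000000] = 0.000000
  V(2,+0) = exp(-r*dt) * [p_u*3.229826 + p_m*0.000000 + p_d*0.000000] = 0.569860
  V(2,+1) = exp(-r*dt) * [p_u*8.504946 + p_m*3.229826 + p_d*0.000000] = 3.594349
  V(2,+2) = exp(-r*dt) * [p_u*15.847468 + p_m*8.504946 + p_d*3.229826] = 8.786504
  V(1,-1) = exp(-r*dt) * [p_u*0.569860 + p_m*0.000000 + p_d*0.000000] = 0.100544
  V(1,+0) = exp(-r*dt) * [p_u*3.594349 + p_m*0.569860 + p_d*0.000000] = 1.003592
  V(1,+1) = exp(-r*dt) * [p_u*8.786504 + p_m*3.594349 + p_d*0.569860] = 3.964495
  V(0,+0) = exp(-r*dt) * [p_u*3.964495 + p_m*1.003592 + p_d*0.100544] = 1.364919

Answer: Price = V(0,0) = 1.3649


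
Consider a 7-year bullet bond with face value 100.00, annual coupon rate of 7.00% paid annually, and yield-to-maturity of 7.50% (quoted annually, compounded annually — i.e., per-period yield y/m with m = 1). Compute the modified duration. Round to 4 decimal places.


Answer: Modified duration = 5.3468

Derivation:
Coupon per period c = face * coupon_rate / m = 7.000000
Periods per year m = 1; per-period yield y/m = 0.075000
Number of cashflows N = 7
Cashflows (t years, CF_t, discount factor 1/(1+y/m)^(m*t), PV):
  t = 1.0000: CF_t = 7.000000, DF = 0.930233, PV = 6.511628
  t = 2.0000: CF_t = 7.000000, DF = 0.865333, PV = 6.057328
  t = 3.0000: CF_t = 7.000000, DF = 0.804961, PV = 5.634724
  t = 4.0000: CF_t = 7.000000, DF = 0.748801, PV = 5.241604
  t = 5.0000: CF_t = 7.000000, DF = 0.696559, PV = 4.875910
  t = 6.0000: CF_t = 7.000000, DF = 0.647962, PV = 4.535731
  t = 7.0000: CF_t = 107.000000, DF = 0.602755, PV = 64.494774
Price P = sum_t PV_t = 97.351699
First compute Macaulay numerator sum_t t * PV_t:
  t * PV_t at t = 1.0000: 6.511628
  t * PV_t at t = 2.0000: 12.114657
  t * PV_t at t = 3.0000: 16.904172
  t * PV_t at t = 4.0000: 20.966415
  t * PV_t at t = 5.0000: 24.379552
  t * PV_t at t = 6.0000: 27.214384
  t * PV_t at t = 7.0000: 451.463421
Macaulay duration D = 559.554228 / 97.351699 = 5.747760
Modified duration = D / (1 + y/m) = 5.747760 / (1 + 0.075000) = 5.346754


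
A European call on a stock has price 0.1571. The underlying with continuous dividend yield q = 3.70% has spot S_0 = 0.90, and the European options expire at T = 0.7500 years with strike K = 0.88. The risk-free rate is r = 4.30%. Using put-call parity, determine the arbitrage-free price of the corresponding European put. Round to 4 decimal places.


Put-call parity: C - P = S_0 * exp(-qT) - K * exp(-rT).
S_0 * exp(-qT) = 0.9000 * 0.97263149 = 0.87536834
K * exp(-rT) = 0.8800 * 0.96826449 = 0.85207275
P = C - S*exp(-qT) + K*exp(-rT)
P = 0.1571 - 0.87536834 + 0.85207275 = 0.1338

Answer: Put price = 0.1338


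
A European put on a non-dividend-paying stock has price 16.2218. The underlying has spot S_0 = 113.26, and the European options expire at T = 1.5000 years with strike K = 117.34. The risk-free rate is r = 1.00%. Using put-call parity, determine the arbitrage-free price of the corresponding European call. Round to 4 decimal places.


Answer: Call price = 13.8888

Derivation:
Put-call parity: C - P = S_0 * exp(-qT) - K * exp(-rT).
S_0 * exp(-qT) = 113.2600 * 1.00000000 = 113.26000000
K * exp(-rT) = 117.3400 * 0.98511194 = 115.59303499
C = P + S*exp(-qT) - K*exp(-rT)
C = 16.2218 + 113.26000000 - 115.59303499 = 13.8888
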